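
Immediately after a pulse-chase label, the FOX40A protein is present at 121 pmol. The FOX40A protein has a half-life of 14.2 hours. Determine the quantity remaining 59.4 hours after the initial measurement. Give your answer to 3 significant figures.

Number of half-lives: n = 59.4/14.2 ≈ 4.1831.
Remaining = 121 × (1/2)^4.1831 = 121 × 0.055051 ≈ 6.6611 pmol.

6.66 pmol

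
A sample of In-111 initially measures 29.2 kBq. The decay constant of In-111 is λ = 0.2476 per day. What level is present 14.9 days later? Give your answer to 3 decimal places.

t½ = ln 2 / λ = 0.69315 / 0.2476 ≈ 2.7995 days.
Number of half-lives: n = 14.9/2.7995 ≈ 5.3224.
Remaining = 29.2 × (1/2)^5.3224 = 29.2 × 0.024991 ≈ 0.72974 kBq.

0.730 kBq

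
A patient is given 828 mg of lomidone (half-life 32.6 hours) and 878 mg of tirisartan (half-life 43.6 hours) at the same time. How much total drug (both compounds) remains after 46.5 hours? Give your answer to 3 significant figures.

lomidone: 828 × (1/2)^(46.5/32.6) = 828 × (1/2)^1.4264 ≈ 308.07 mg.
tirisartan: 878 × (1/2)^(46.5/43.6) = 878 × (1/2)^1.0665 ≈ 419.22 mg.
Total = 308.07 + 419.22 ≈ 727.29 mg.

727 mg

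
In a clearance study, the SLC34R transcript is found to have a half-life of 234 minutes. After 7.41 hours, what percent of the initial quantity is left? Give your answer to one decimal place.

7.41 hours = 444.6 minutes.
n = 444.6/234 ≈ 1.9 half-lives.
Fraction remaining = (1/2)^1.9 ≈ 0.26794, i.e. 26.794%.

26.8%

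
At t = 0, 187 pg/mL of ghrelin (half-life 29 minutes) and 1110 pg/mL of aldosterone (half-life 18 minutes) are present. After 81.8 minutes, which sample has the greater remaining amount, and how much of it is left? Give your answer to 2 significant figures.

ghrelin: 187 × (1/2)^2.8207 ≈ 26.469 pg/mL.
aldosterone: 1110 × (1/2)^4.5444 ≈ 47.567 pg/mL.
Aldosterone has more remaining, at ≈ 47.567 pg/mL.

aldosterone, 48 pg/mL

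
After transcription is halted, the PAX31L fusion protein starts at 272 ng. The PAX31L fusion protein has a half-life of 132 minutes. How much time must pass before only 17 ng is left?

528 minutes

17/272 = 1/16, so 4 half-lives have elapsed.
t = 4 × 132 = 528 minutes.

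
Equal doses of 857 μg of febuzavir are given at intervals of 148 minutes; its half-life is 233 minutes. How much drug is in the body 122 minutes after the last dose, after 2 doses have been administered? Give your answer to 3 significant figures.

The 2 doses were given 270, 122 minutes ago.
Total = 857·(1/2)^(270/233) + 857·(1/2)^(122/233)
      = 383.84 + 596.16 ≈ 979.99 μg.

980 μg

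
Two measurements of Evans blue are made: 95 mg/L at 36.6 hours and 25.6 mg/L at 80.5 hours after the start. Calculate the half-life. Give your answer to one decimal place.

23.2 hours

Over Δt = 80.5 − 36.6 = 43.9 hours, the level fell by a factor of 95/25.6 ≈ 3.7109.
n = log₂(3.7109) ≈ 1.8918 half-lives, so t½ = 43.9/1.8918 ≈ 23.206 hours.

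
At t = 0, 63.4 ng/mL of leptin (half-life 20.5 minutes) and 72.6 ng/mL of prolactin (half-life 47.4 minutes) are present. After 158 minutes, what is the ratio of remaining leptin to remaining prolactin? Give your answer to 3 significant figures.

leptin: 63.4 × (1/2)^(158/20.5) = 63.4 × (1/2)^7.7073 ≈ 0.30336 ng/mL.
prolactin: 72.6 × (1/2)^(158/47.4) = 72.6 × (1/2)^3.3333 ≈ 7.2028 ng/mL.
Ratio ≈ 0.30336 / 7.2028 ≈ 0.042117.

0.0421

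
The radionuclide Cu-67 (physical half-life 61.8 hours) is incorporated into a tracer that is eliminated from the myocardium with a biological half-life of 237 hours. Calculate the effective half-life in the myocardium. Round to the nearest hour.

49 hours

1/t_eff = 1/t_phys + 1/t_biol = 1/61.8 + 1/237 = 0.020401 per hour.
t_eff = 61.8 × 237 / (61.8 + 237) ≈ 49.018 hours.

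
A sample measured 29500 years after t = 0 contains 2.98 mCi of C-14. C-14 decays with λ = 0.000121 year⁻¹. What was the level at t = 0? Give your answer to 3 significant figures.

t½ = ln 2 / λ = 0.69315 / 0.000121 ≈ 5728.5 years.
Number of half-lives elapsed: n = 29500/5728.5 ≈ 5.1497.
A₀ = A × 2^n = 2.98 × 2^5.1497 = 2.98 × 35.499 ≈ 105.79 mCi.

106 mCi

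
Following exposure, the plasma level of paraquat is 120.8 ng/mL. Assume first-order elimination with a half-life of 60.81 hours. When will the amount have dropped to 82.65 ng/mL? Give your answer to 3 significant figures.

Fraction remaining = 82.65/120.8 ≈ 0.68419.
n = log₂(120.8/82.65) = ln(1.4616)/ln 2 ≈ 0.54753 half-lives.
t = n × t½ = 0.54753 × 60.81 ≈ 33.296 hours.

33.3 hours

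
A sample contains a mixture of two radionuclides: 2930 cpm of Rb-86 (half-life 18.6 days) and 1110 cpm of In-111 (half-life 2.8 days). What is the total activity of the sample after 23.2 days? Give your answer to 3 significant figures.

Rb-86: 2930 × (1/2)^(23.2/18.6) = 2930 × (1/2)^1.2473 ≈ 1234.2 cpm.
In-111: 1110 × (1/2)^(23.2/2.8) = 1110 × (1/2)^8.2857 ≈ 3.5569 cpm.
Total = 1234.2 + 3.5569 ≈ 1237.8 cpm.

1240 cpm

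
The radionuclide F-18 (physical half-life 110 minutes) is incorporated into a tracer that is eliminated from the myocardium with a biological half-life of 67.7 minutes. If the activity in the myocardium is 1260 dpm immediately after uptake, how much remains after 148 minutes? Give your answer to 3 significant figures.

109 dpm

1/t_eff = 1/t_phys + 1/t_biol = 1/110 + 1/67.7 = 0.023862 per minute.
t_eff = 110 × 67.7 / (110 + 67.7) ≈ 41.908 minutes.
Remaining = 1260 × (1/2)^(148/41.908) = 1260 × (1/2)^3.5316 ≈ 108.96 dpm.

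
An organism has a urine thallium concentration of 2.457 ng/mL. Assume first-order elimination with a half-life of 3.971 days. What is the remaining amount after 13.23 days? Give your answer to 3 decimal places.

Number of half-lives: n = 13.23/3.971 ≈ 3.3317.
Remaining = 2.457 × (1/2)^3.3317 = 2.457 × 0.099328 ≈ 0.24405 ng/mL.

0.244 ng/mL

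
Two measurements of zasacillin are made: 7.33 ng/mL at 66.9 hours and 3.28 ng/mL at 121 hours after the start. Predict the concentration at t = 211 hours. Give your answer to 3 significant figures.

Over Δt = 121 − 66.9 = 54.1 hours, the level fell by a factor of 7.33/3.28 ≈ 2.2348.
n = log₂(2.2348) ≈ 1.1601 half-lives, so t½ = 54.1/1.1601 ≈ 46.633 hours.
From t = 121 to t = 211: 3.28 × (1/2)^((211−121)/46.633) ≈ 0.86079 ng/mL.

0.861 ng/mL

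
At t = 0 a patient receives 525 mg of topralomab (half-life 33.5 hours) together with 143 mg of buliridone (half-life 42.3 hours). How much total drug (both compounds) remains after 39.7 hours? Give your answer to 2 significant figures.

310 mg

topralomab: 525 × (1/2)^(39.7/33.5) = 525 × (1/2)^1.1851 ≈ 230.9 mg.
buliridone: 143 × (1/2)^(39.7/42.3) = 143 × (1/2)^0.93853 ≈ 74.612 mg.
Total = 230.9 + 74.612 ≈ 305.51 mg.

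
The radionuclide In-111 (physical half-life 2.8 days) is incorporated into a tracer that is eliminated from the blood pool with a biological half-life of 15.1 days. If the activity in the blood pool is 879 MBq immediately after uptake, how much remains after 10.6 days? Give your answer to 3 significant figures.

1/t_eff = 1/t_phys + 1/t_biol = 1/2.8 + 1/15.1 = 0.42337 per day.
t_eff = 2.8 × 15.1 / (2.8 + 15.1) ≈ 2.362 days.
Remaining = 879 × (1/2)^(10.6/2.362) = 879 × (1/2)^4.4877 ≈ 39.179 MBq.

39.2 MBq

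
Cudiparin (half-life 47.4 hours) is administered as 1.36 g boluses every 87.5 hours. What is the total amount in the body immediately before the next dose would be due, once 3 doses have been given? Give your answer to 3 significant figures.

The 3 doses were given 262.5, 175, 87.5 hours ago.
Total = 1.36·(1/2)^(262.5/47.4) + 1.36·(1/2)^(175/47.4) + 1.36·(1/2)^(87.5/47.4)
      = 0.029271 + 0.10523 + 0.3783 ≈ 0.5128 g.

0.513 g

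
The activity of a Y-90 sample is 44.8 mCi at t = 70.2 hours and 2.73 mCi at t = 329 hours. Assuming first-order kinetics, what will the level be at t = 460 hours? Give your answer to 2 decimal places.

Over Δt = 329 − 70.2 = 258.8 hours, the level fell by a factor of 44.8/2.73 ≈ 16.41.
n = log₂(16.41) ≈ 4.0365 half-lives, so t½ = 258.8/4.0365 ≈ 64.115 hours.
From t = 329 to t = 460: 2.73 × (1/2)^((460−329)/64.115) ≈ 0.66236 mCi.

0.66 mCi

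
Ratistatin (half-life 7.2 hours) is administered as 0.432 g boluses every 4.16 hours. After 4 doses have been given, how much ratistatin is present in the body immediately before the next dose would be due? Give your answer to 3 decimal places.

The 4 doses were given 16.64, 12.48, 8.32, 4.16 hours ago.
Total = 0.432·(1/2)^(16.64/7.2) + 0.432·(1/2)^(12.48/7.2) + 0.432·(1/2)^(8.32/7.2) + 0.432·(1/2)^(4.16/7.2)
      = 0.08705 + 0.12993 + 0.19392 + 0.28944 ≈ 0.70034 g.

0.700 g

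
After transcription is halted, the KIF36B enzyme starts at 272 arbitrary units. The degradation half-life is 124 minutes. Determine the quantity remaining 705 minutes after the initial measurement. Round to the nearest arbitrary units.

5 arbitrary units

Number of half-lives: n = 705/124 ≈ 5.6855.
Remaining = 272 × (1/2)^5.6855 = 272 × 0.019431 ≈ 5.2853 arbitrary units.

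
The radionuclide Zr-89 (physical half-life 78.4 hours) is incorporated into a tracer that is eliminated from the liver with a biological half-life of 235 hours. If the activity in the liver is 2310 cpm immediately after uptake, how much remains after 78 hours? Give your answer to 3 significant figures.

1/t_eff = 1/t_phys + 1/t_biol = 1/78.4 + 1/235 = 0.01701 per hour.
t_eff = 78.4 × 235 / (78.4 + 235) ≈ 58.787 hours.
Remaining = 2310 × (1/2)^(78/58.787) = 2310 × (1/2)^1.3268 ≈ 920.88 cpm.

921 cpm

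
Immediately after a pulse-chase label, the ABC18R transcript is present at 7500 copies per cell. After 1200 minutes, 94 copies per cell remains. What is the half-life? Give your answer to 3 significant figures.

190 minutes

A/A₀ = 94/7500 ≈ 0.012533.
n = log₂(79.787) ≈ 6.3181 half-lives elapsed in 1200 minutes.
t½ = 1200/6.3181 ≈ 189.93 minutes.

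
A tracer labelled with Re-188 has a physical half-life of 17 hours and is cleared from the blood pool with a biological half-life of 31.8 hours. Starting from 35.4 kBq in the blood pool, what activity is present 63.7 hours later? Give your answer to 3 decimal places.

0.658 kBq

1/t_eff = 1/t_phys + 1/t_biol = 1/17 + 1/31.8 = 0.09027 per hour.
t_eff = 17 × 31.8 / (17 + 31.8) ≈ 11.078 hours.
Remaining = 35.4 × (1/2)^(63.7/11.078) = 35.4 × (1/2)^5.7502 ≈ 0.65769 kBq.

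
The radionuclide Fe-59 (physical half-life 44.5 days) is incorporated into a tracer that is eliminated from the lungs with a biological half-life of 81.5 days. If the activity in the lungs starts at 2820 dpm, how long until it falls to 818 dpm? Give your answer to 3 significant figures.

51.4 days

1/t_eff = 1/t_phys + 1/t_biol = 1/44.5 + 1/81.5 = 0.034742 per day.
t_eff = 44.5 × 81.5 / (44.5 + 81.5) ≈ 28.784 days.
n = log₂(2820/818) ≈ 1.7855; t = 1.7855 × 28.784 ≈ 51.394 days.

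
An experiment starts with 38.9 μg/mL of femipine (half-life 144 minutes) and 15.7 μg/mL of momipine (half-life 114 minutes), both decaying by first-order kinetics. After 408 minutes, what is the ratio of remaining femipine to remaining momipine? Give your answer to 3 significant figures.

femipine: 38.9 × (1/2)^(408/144) = 38.9 × (1/2)^2.8333 ≈ 5.458 μg/mL.
momipine: 15.7 × (1/2)^(408/114) = 15.7 × (1/2)^3.5789 ≈ 1.3138 μg/mL.
Ratio ≈ 5.458 / 1.3138 ≈ 4.1543.

4.15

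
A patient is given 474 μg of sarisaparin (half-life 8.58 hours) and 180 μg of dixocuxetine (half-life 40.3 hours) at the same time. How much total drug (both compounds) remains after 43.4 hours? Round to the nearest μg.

sarisaparin: 474 × (1/2)^(43.4/8.58) = 474 × (1/2)^5.0583 ≈ 14.226 μg.
dixocuxetine: 180 × (1/2)^(43.4/40.3) = 180 × (1/2)^1.0769 ≈ 85.327 μg.
Total = 14.226 + 85.327 ≈ 99.553 μg.

100 μg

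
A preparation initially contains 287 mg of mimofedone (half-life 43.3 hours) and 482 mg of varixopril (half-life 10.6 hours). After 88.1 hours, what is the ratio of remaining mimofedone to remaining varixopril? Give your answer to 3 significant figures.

mimofedone: 287 × (1/2)^(88.1/43.3) = 287 × (1/2)^2.0346 ≈ 70.048 mg.
varixopril: 482 × (1/2)^(88.1/10.6) = 482 × (1/2)^8.3113 ≈ 1.5174 mg.
Ratio ≈ 70.048 / 1.5174 ≈ 46.164.

46.2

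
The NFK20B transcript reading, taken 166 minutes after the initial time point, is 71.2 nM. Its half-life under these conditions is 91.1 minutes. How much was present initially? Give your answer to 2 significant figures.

Number of half-lives elapsed: n = 166/91.1 ≈ 1.8222.
A₀ = A × 2^n = 71.2 × 2^1.8222 = 71.2 × 3.5361 ≈ 251.77 nM.

250 nM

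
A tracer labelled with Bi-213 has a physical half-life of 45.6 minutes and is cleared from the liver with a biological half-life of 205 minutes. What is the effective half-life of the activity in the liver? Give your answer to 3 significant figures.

1/t_eff = 1/t_phys + 1/t_biol = 1/45.6 + 1/205 = 0.026808 per minute.
t_eff = 45.6 × 205 / (45.6 + 205) ≈ 37.302 minutes.

37.3 minutes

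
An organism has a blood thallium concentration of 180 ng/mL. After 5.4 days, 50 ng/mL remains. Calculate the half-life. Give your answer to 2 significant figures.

A/A₀ = 50/180 ≈ 0.27778.
n = log₂(3.6) ≈ 1.848 half-lives elapsed in 5.4 days.
t½ = 5.4/1.848 ≈ 2.9221 days.

2.9 days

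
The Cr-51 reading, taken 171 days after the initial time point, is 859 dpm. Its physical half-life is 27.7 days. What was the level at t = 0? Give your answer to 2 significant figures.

62000 dpm

Number of half-lives elapsed: n = 171/27.7 ≈ 6.1733.
A₀ = A × 2^n = 859 × 2^6.1733 = 859 × 72.168 ≈ 61992 dpm.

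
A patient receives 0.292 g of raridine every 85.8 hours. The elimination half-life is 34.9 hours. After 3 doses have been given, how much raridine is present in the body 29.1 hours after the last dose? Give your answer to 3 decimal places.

The 3 doses were given 200.7, 114.9, 29.1 hours ago.
Total = 0.292·(1/2)^(200.7/34.9) + 0.292·(1/2)^(114.9/34.9) + 0.292·(1/2)^(29.1/34.9)
      = 0.0054231 + 0.029807 + 0.16383 ≈ 0.19905 g.

0.199 g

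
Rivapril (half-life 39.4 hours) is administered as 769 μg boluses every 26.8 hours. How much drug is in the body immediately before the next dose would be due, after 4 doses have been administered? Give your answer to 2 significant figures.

The 4 doses were given 107.2, 80.4, 53.6, 26.8 hours ago.
Total = 769·(1/2)^(107.2/39.4) + 769·(1/2)^(80.4/39.4) + 769·(1/2)^(53.6/39.4) + 769·(1/2)^(26.8/39.4)
      = 116.65 + 186.91 + 299.5 + 479.92 ≈ 1083 μg.

1100 μg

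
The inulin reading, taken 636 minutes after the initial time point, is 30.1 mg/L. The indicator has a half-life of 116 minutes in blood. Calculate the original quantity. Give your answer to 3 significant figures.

Number of half-lives elapsed: n = 636/116 ≈ 5.4828.
A₀ = A × 2^n = 30.1 × 2^5.4828 = 30.1 × 44.717 ≈ 1346 mg/L.

1350 mg/L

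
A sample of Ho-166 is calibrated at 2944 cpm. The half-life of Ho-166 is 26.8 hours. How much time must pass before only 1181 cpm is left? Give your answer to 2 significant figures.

35 hours

Fraction remaining = 1181/2944 ≈ 0.40115.
n = log₂(2944/1181) = ln(2.4928)/ln 2 ≈ 1.3178 half-lives.
t = n × t½ = 1.3178 × 26.8 ≈ 35.316 hours.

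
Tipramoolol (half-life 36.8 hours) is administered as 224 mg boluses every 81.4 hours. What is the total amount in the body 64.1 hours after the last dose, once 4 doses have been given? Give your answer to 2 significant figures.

85 mg

The 4 doses were given 308.3, 226.9, 145.5, 64.1 hours ago.
Total = 224·(1/2)^(308.3/36.8) + 224·(1/2)^(226.9/36.8) + 224·(1/2)^(145.5/36.8) + 224·(1/2)^(64.1/36.8)
      = 0.67345 + 3.1201 + 14.456 + 66.973 ≈ 85.222 mg.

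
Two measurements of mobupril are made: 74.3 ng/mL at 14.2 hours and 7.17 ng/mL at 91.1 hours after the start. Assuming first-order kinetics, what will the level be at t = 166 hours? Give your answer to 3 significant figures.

Over Δt = 91.1 − 14.2 = 76.9 hours, the level fell by a factor of 74.3/7.17 ≈ 10.363.
n = log₂(10.363) ≈ 3.3733 half-lives, so t½ = 76.9/3.3733 ≈ 22.797 hours.
From t = 91.1 to t = 166: 7.17 × (1/2)^((166−91.1)/22.797) ≈ 0.73529 ng/mL.

0.735 ng/mL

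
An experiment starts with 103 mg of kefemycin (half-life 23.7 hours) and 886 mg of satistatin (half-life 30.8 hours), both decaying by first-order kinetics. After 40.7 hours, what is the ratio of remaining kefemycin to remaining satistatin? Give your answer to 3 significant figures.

0.0884

kefemycin: 103 × (1/2)^(40.7/23.7) = 103 × (1/2)^1.7173 ≈ 31.324 mg.
satistatin: 886 × (1/2)^(40.7/30.8) = 886 × (1/2)^1.3214 ≈ 354.52 mg.
Ratio ≈ 31.324 / 354.52 ≈ 0.088356.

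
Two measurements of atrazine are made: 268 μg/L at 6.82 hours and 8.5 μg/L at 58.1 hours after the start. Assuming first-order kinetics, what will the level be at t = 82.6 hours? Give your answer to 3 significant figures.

1.63 μg/L

Over Δt = 58.1 − 6.82 = 51.28 hours, the level fell by a factor of 268/8.5 ≈ 31.529.
n = log₂(31.529) ≈ 4.9786 half-lives, so t½ = 51.28/4.9786 ≈ 10.3 hours.
From t = 58.1 to t = 82.6: 8.5 × (1/2)^((82.6−58.1)/10.3) ≈ 1.6345 μg/L.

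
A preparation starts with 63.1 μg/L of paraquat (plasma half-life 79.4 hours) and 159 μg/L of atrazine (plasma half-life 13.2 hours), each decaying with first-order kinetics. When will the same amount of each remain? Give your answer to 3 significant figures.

21.1 hours

Set 63.1·(1/2)^(t/79.4) = 159·(1/2)^(t/13.2).
Taking log₂: log₂(63.1/159) = t·(1/79.4 − 1/13.2).
log₂(0.39686) = -1.3333; 1/79.4 − 1/13.2 = -0.063163.
t = -1.3333 / -0.063163 ≈ 21.109 hours.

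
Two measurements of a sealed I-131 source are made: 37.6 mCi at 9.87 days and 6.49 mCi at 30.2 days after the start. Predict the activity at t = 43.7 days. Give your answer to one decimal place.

Over Δt = 30.2 − 9.87 = 20.33 days, the level fell by a factor of 37.6/6.49 ≈ 5.7935.
n = log₂(5.7935) ≈ 2.5344 half-lives, so t½ = 20.33/2.5344 ≈ 8.0215 days.
From t = 30.2 to t = 43.7: 6.49 × (1/2)^((43.7−30.2)/8.0215) ≈ 2.0212 mCi.

2.0 mCi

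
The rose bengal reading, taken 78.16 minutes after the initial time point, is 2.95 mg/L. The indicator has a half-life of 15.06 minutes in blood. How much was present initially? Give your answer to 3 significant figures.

108 mg/L

Number of half-lives elapsed: n = 78.16/15.06 ≈ 5.1899.
A₀ = A × 2^n = 2.95 × 2^5.1899 = 2.95 × 36.502 ≈ 107.68 mg/L.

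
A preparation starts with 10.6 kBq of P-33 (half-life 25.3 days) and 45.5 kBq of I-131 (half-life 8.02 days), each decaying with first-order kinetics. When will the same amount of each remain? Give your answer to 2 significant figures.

25 days

Set 10.6·(1/2)^(t/25.3) = 45.5·(1/2)^(t/8.02).
Taking log₂: log₂(10.6/45.5) = t·(1/25.3 − 1/8.02).
log₂(0.23297) = -2.1018; 1/25.3 − 1/8.02 = -0.085163.
t = -2.1018 / -0.085163 ≈ 24.68 days.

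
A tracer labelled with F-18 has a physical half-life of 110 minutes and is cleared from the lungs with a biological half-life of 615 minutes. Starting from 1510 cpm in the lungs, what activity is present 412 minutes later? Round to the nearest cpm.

71 cpm

1/t_eff = 1/t_phys + 1/t_biol = 1/110 + 1/615 = 0.010717 per minute.
t_eff = 110 × 615 / (110 + 615) ≈ 93.31 minutes.
Remaining = 1510 × (1/2)^(412/93.31) = 1510 × (1/2)^4.4154 ≈ 70.765 cpm.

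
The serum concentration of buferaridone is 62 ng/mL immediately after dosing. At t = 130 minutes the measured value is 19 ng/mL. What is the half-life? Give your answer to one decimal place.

76.2 minutes

A/A₀ = 19/62 ≈ 0.30645.
n = log₂(3.2632) ≈ 1.7063 half-lives elapsed in 130 minutes.
t½ = 130/1.7063 ≈ 76.19 minutes.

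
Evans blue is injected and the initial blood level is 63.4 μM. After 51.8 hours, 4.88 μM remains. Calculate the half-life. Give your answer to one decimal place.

14.0 hours

A/A₀ = 4.88/63.4 ≈ 0.076972.
n = log₂(12.992) ≈ 3.6995 half-lives elapsed in 51.8 hours.
t½ = 51.8/3.6995 ≈ 14.002 hours.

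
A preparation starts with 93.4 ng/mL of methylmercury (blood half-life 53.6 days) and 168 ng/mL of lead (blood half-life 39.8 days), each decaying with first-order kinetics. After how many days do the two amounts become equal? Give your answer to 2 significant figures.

130 days

Set 93.4·(1/2)^(t/53.6) = 168·(1/2)^(t/39.8).
Taking log₂: log₂(93.4/168) = t·(1/53.6 − 1/39.8).
log₂(0.55595) = -0.84697; 1/53.6 − 1/39.8 = -0.0064689.
t = -0.84697 / -0.0064689 ≈ 130.93 days.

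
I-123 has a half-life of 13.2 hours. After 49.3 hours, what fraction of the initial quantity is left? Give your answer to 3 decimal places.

n = 49.3/13.2 ≈ 3.7348 half-lives.
Fraction remaining = (1/2)^3.7348 ≈ 0.07511.

0.075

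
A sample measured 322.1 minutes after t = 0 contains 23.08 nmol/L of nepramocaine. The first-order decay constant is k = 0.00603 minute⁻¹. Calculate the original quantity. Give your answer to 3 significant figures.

t½ = ln 2 / k = 0.69315 / 0.00603 ≈ 114.95 minutes.
Number of half-lives elapsed: n = 322.1/114.95 ≈ 2.8021.
A₀ = A × 2^n = 23.08 × 2^2.8021 = 23.08 × 6.9745 ≈ 160.97 nmol/L.

161 nmol/L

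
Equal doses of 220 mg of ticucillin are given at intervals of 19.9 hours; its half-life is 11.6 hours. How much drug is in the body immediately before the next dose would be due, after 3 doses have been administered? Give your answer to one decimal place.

93.6 mg

The 3 doses were given 59.7, 39.8, 19.9 hours ago.
Total = 220·(1/2)^(59.7/11.6) + 220·(1/2)^(39.8/11.6) + 220·(1/2)^(19.9/11.6)
      = 6.2109 + 20.398 + 66.989 ≈ 93.597 mg.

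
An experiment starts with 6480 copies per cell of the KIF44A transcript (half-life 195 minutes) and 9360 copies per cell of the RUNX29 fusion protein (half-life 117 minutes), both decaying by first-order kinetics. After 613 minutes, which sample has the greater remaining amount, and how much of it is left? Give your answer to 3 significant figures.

KIF44A transcript: 6480 × (1/2)^3.1436 ≈ 733.26 copies per cell.
RUNX29 fusion protein: 9360 × (1/2)^5.2393 ≈ 247.79 copies per cell.
KIF44A transcript has more remaining, at ≈ 733.26 copies per cell.

KIF44A transcript, 733 copies per cell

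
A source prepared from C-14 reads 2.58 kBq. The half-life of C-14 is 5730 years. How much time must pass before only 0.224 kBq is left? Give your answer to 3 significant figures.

20200 years

Fraction remaining = 0.224/2.58 ≈ 0.086822.
n = log₂(2.58/0.224) = ln(11.518)/ln 2 ≈ 3.5258 half-lives.
t = n × t½ = 3.5258 × 5730 ≈ 20203 years.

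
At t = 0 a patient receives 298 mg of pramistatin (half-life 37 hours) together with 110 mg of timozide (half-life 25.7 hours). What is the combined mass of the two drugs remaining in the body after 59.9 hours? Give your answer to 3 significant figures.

119 mg

pramistatin: 298 × (1/2)^(59.9/37) = 298 × (1/2)^1.6189 ≈ 97.023 mg.
timozide: 110 × (1/2)^(59.9/25.7) = 110 × (1/2)^2.3307 ≈ 21.866 mg.
Total = 97.023 + 21.866 ≈ 118.89 mg.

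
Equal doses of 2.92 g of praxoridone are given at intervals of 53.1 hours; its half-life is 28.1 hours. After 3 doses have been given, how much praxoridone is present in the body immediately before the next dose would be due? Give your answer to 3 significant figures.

The 3 doses were given 159.3, 106.2, 53.1 hours ago.
Total = 2.92·(1/2)^(159.3/28.1) + 2.92·(1/2)^(106.2/28.1) + 2.92·(1/2)^(53.1/28.1)
      = 0.057389 + 0.21266 + 0.78801 ≈ 1.0581 g.

1.06 g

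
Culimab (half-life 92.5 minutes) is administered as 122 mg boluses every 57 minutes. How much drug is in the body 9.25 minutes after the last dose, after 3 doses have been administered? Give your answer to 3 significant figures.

237 mg

The 3 doses were given 123.25, 66.25, 9.25 minutes ago.
Total = 122·(1/2)^(123.25/92.5) + 122·(1/2)^(66.25/92.5) + 122·(1/2)^(9.25/92.5)
      = 48.446 + 74.26 + 113.83 ≈ 236.54 mg.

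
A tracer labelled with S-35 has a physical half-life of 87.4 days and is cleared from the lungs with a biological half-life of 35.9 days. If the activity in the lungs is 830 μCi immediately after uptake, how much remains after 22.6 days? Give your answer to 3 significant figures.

448 μCi

1/t_eff = 1/t_phys + 1/t_biol = 1/87.4 + 1/35.9 = 0.039297 per day.
t_eff = 87.4 × 35.9 / (87.4 + 35.9) ≈ 25.447 days.
Remaining = 830 × (1/2)^(22.6/25.447) = 830 × (1/2)^0.88811 ≈ 448.47 μCi.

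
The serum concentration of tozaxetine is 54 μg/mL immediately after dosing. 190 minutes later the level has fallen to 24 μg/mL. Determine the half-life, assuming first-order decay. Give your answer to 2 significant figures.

160 minutes

A/A₀ = 24/54 ≈ 0.44444.
n = log₂(2.25) ≈ 1.1699 half-lives elapsed in 190 minutes.
t½ = 190/1.1699 ≈ 162.4 minutes.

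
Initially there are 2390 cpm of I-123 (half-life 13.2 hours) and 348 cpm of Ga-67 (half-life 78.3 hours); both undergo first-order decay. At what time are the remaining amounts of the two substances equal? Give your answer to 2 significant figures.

44 hours

Set 2390·(1/2)^(t/13.2) = 348·(1/2)^(t/78.3).
Taking log₂: log₂(2390/348) = t·(1/13.2 − 1/78.3).
log₂(6.8678) = 2.7799; 1/13.2 − 1/78.3 = 0.062986.
t = 2.7799 / 0.062986 ≈ 44.134 hours.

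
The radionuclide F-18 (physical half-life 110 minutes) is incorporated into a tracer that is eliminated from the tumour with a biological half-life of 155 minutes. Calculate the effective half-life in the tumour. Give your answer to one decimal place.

1/t_eff = 1/t_phys + 1/t_biol = 1/110 + 1/155 = 0.015543 per minute.
t_eff = 110 × 155 / (110 + 155) ≈ 64.34 minutes.

64.3 minutes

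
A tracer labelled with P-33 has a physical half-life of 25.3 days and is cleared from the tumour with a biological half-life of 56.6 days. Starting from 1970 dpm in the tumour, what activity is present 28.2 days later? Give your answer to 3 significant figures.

1/t_eff = 1/t_phys + 1/t_biol = 1/25.3 + 1/56.6 = 0.057194 per day.
t_eff = 25.3 × 56.6 / (25.3 + 56.6) ≈ 17.484 days.
Remaining = 1970 × (1/2)^(28.2/17.484) = 1970 × (1/2)^1.6129 ≈ 644.09 dpm.

644 dpm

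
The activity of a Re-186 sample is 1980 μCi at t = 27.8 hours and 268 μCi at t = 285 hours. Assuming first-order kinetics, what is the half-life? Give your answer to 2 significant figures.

89 hours

Over Δt = 285 − 27.8 = 257.2 hours, the level fell by a factor of 1980/268 ≈ 7.3881.
n = log₂(7.3881) ≈ 2.8852 half-lives, so t½ = 257.2/2.8852 ≈ 89.145 hours.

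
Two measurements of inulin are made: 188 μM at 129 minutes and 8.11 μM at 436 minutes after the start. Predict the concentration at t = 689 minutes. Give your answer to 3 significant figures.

Over Δt = 436 − 129 = 307 minutes, the level fell by a factor of 188/8.11 ≈ 23.181.
n = log₂(23.181) ≈ 4.5349 half-lives, so t½ = 307/4.5349 ≈ 67.697 minutes.
From t = 436 to t = 689: 8.11 × (1/2)^((689−436)/67.697) ≈ 0.60814 μM.

0.608 μM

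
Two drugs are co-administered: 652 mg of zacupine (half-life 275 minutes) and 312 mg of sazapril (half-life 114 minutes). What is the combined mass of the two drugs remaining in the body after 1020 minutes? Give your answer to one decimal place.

zacupine: 652 × (1/2)^(1020/275) = 652 × (1/2)^3.7091 ≈ 49.854 mg.
sazapril: 312 × (1/2)^(1020/114) = 312 × (1/2)^8.9474 ≈ 0.63202 mg.
Total = 49.854 + 0.63202 ≈ 50.486 mg.

50.5 mg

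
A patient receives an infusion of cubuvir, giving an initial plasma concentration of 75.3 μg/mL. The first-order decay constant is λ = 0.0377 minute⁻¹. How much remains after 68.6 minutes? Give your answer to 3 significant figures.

t½ = ln 2 / λ = 0.69315 / 0.0377 ≈ 18.386 minutes.
Number of half-lives: n = 68.6/18.386 ≈ 3.7311.
Remaining = 75.3 × (1/2)^3.7311 = 75.3 × 0.075304 ≈ 5.6704 μg/mL.

5.67 μg/mL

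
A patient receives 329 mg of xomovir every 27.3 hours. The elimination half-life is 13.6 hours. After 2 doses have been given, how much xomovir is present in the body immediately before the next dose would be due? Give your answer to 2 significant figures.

100 mg

The 2 doses were given 54.6, 27.3 hours ago.
Total = 329·(1/2)^(54.6/13.6) + 329·(1/2)^(27.3/13.6)
      = 20.354 + 81.832 ≈ 102.19 mg.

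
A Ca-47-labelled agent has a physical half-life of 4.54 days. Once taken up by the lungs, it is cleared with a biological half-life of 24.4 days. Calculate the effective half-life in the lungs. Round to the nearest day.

1/t_eff = 1/t_phys + 1/t_biol = 1/4.54 + 1/24.4 = 0.26125 per day.
t_eff = 4.54 × 24.4 / (4.54 + 24.4) ≈ 3.8278 days.

4 days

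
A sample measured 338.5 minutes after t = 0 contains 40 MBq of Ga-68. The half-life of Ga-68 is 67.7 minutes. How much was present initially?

1280 MBq

Number of half-lives elapsed: n = 338.5/67.7 ≈ 5.
A₀ = A × 2^n = 40 × 2^5 = 40 × 32 ≈ 1280 MBq.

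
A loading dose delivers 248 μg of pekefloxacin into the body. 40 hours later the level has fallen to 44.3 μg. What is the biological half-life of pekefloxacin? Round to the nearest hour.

16 hours

A/A₀ = 44.3/248 ≈ 0.17863.
n = log₂(5.5982) ≈ 2.485 half-lives elapsed in 40 hours.
t½ = 40/2.485 ≈ 16.097 hours.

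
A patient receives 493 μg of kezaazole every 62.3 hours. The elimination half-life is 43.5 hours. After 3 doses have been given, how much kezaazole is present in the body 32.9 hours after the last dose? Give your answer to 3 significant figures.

440 μg

The 3 doses were given 157.5, 95.2, 32.9 hours ago.
Total = 493·(1/2)^(157.5/43.5) + 493·(1/2)^(95.2/43.5) + 493·(1/2)^(32.9/43.5)
      = 40.078 + 108.15 + 291.86 ≈ 440.09 μg.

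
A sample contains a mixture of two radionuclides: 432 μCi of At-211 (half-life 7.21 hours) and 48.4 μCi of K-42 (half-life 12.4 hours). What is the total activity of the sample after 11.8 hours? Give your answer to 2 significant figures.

At-211: 432 × (1/2)^(11.8/7.21) = 432 × (1/2)^1.6366 ≈ 138.94 μCi.
K-42: 48.4 × (1/2)^(11.8/12.4) = 48.4 × (1/2)^0.95161 ≈ 25.025 μCi.
Total = 138.94 + 25.025 ≈ 163.96 μCi.

160 μCi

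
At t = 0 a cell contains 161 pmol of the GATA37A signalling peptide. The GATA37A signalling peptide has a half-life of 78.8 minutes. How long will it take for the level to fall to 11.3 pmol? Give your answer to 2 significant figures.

300 minutes

Fraction remaining = 11.3/161 ≈ 0.070186.
n = log₂(161/11.3) = ln(14.248)/ln 2 ≈ 3.8327 half-lives.
t = n × t½ = 3.8327 × 78.8 ≈ 302.01 minutes.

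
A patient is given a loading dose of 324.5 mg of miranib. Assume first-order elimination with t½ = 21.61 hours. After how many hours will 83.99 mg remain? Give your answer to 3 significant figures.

42.1 hours

Fraction remaining = 83.99/324.5 ≈ 0.25883.
n = log₂(324.5/83.99) = ln(3.8636)/ln 2 ≈ 1.9499 half-lives.
t = n × t½ = 1.9499 × 21.61 ≈ 42.138 hours.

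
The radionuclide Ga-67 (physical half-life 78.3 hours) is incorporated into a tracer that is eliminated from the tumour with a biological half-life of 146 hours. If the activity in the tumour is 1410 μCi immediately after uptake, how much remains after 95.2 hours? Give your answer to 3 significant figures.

1/t_eff = 1/t_phys + 1/t_biol = 1/78.3 + 1/146 = 0.019621 per hour.
t_eff = 78.3 × 146 / (78.3 + 146) ≈ 50.967 hours.
Remaining = 1410 × (1/2)^(95.2/50.967) = 1410 × (1/2)^1.8679 ≈ 386.3 μCi.

386 μCi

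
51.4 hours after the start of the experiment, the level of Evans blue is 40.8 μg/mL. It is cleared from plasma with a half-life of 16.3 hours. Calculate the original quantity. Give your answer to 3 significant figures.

363 μg/mL

Number of half-lives elapsed: n = 51.4/16.3 ≈ 3.1534.
A₀ = A × 2^n = 40.8 × 2^3.1534 = 40.8 × 8.8973 ≈ 363.01 μg/mL.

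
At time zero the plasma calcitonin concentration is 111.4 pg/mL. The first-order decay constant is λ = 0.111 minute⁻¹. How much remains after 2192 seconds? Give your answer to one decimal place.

t½ = ln 2 / λ = 0.69315 / 0.111 ≈ 6.2446 minutes.
Convert the elapsed time: 2192 seconds = 36.5333 minutes.
Number of half-lives: n = 36.5333/6.2446 ≈ 5.8504.
Remaining = 111.4 × (1/2)^5.8504 = 111.4 × 0.017332 ≈ 1.9308 pg/mL.

1.9 pg/mL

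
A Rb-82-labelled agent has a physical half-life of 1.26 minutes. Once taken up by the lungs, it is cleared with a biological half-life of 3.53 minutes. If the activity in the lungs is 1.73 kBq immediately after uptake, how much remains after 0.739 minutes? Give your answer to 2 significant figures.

1/t_eff = 1/t_phys + 1/t_biol = 1/1.26 + 1/3.53 = 1.0769 per minute.
t_eff = 1.26 × 3.53 / (1.26 + 3.53) ≈ 0.92856 minutes.
Remaining = 1.73 × (1/2)^(0.739/0.92856) = 1.73 × (1/2)^0.79586 ≈ 0.99648 kBq.

1.0 kBq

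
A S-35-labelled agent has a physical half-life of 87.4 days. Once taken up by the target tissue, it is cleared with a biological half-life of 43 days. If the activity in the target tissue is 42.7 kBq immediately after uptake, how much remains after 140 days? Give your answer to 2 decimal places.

1/t_eff = 1/t_phys + 1/t_biol = 1/87.4 + 1/43 = 0.034697 per day.
t_eff = 87.4 × 43 / (87.4 + 43) ≈ 28.821 days.
Remaining = 42.7 × (1/2)^(140/28.821) = 42.7 × (1/2)^4.8576 ≈ 1.4728 kBq.

1.47 kBq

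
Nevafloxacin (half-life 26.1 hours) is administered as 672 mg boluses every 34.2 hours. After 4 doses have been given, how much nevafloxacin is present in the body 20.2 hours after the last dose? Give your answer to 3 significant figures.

641 mg

The 4 doses were given 122.8, 88.6, 54.4, 20.2 hours ago.
Total = 672·(1/2)^(122.8/26.1) + 672·(1/2)^(88.6/26.1) + 672·(1/2)^(54.4/26.1) + 672·(1/2)^(20.2/26.1)
      = 25.765 + 63.897 + 158.47 + 393 ≈ 641.12 mg.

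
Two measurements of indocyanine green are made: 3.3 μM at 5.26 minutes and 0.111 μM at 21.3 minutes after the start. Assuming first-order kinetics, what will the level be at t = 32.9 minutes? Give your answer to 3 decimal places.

Over Δt = 21.3 − 5.26 = 16.04 minutes, the level fell by a factor of 3.3/0.111 ≈ 29.73.
n = log₂(29.73) ≈ 4.8938 half-lives, so t½ = 16.04/4.8938 ≈ 3.2776 minutes.
From t = 21.3 to t = 32.9: 0.111 × (1/2)^((32.9−21.3)/3.2776) ≈ 0.0095482 μM.

0.010 μM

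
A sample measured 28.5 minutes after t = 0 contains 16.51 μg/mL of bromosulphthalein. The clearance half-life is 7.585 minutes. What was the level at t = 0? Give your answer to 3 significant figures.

223 μg/mL

Number of half-lives elapsed: n = 28.5/7.585 ≈ 3.7574.
A₀ = A × 2^n = 16.51 × 2^3.7574 = 16.51 × 13.524 ≈ 223.28 μg/mL.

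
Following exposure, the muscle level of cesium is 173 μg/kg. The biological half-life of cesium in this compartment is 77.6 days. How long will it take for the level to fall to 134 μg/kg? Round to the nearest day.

29 days

Fraction remaining = 134/173 ≈ 0.77457.
n = log₂(173/134) = ln(1.291)/ln 2 ≈ 0.36854 half-lives.
t = n × t½ = 0.36854 × 77.6 ≈ 28.599 days.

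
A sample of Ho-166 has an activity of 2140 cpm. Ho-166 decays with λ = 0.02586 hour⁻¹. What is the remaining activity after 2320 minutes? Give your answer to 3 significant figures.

t½ = ln 2 / λ = 0.69315 / 0.02586 ≈ 26.804 hours.
Convert the elapsed time: 2320 minutes = 38.6667 hours.
Number of half-lives: n = 38.6667/26.804 ≈ 1.4426.
Remaining = 2140 × (1/2)^1.4426 = 2140 × 0.36791 ≈ 787.32 cpm.

787 cpm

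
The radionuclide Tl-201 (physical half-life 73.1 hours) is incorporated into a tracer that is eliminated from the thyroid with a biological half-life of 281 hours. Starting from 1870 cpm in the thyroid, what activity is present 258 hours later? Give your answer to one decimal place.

1/t_eff = 1/t_phys + 1/t_biol = 1/73.1 + 1/281 = 0.017239 per hour.
t_eff = 73.1 × 281 / (73.1 + 281) ≈ 58.009 hours.
Remaining = 1870 × (1/2)^(258/58.009) = 1870 × (1/2)^4.4476 ≈ 85.702 cpm.

85.7 cpm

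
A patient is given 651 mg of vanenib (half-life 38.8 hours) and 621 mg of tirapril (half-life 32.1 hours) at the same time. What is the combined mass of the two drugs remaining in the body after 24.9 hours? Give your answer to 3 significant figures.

vanenib: 651 × (1/2)^(24.9/38.8) = 651 × (1/2)^0.64175 ≈ 417.25 mg.
tirapril: 621 × (1/2)^(24.9/32.1) = 621 × (1/2)^0.7757 ≈ 362.73 mg.
Total = 417.25 + 362.73 ≈ 779.98 mg.

780 mg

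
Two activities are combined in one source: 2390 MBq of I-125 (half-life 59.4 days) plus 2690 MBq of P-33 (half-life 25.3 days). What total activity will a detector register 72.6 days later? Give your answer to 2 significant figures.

1400 MBq

I-125: 2390 × (1/2)^(72.6/59.4) = 2390 × (1/2)^1.2222 ≈ 1024.4 MBq.
P-33: 2690 × (1/2)^(72.6/25.3) = 2690 × (1/2)^2.8696 ≈ 368.07 MBq.
Total = 1024.4 + 368.07 ≈ 1392.5 MBq.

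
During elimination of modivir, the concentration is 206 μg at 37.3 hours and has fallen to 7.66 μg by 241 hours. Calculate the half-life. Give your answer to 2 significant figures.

Over Δt = 241 − 37.3 = 203.7 hours, the level fell by a factor of 206/7.66 ≈ 26.893.
n = log₂(26.893) ≈ 4.7492 half-lives, so t½ = 203.7/4.7492 ≈ 42.892 hours.

43 hours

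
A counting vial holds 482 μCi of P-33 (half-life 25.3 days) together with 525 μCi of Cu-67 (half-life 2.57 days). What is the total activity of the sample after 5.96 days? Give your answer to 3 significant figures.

515 μCi

P-33: 482 × (1/2)^(5.96/25.3) = 482 × (1/2)^0.23557 ≈ 409.39 μCi.
Cu-67: 525 × (1/2)^(5.96/2.57) = 525 × (1/2)^2.3191 ≈ 105.21 μCi.
Total = 409.39 + 105.21 ≈ 514.59 μCi.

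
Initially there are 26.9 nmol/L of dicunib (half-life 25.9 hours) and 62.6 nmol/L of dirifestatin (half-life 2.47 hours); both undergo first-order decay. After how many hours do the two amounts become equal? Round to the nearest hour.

3 hours

Set 26.9·(1/2)^(t/25.9) = 62.6·(1/2)^(t/2.47).
Taking log₂: log₂(26.9/62.6) = t·(1/25.9 − 1/2.47).
log₂(0.42971) = -1.2186; 1/25.9 − 1/2.47 = -0.36625.
t = -1.2186 / -0.36625 ≈ 3.3271 hours.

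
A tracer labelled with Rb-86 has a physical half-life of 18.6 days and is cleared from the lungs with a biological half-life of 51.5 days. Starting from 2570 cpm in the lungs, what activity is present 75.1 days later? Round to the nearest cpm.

57 cpm

1/t_eff = 1/t_phys + 1/t_biol = 1/18.6 + 1/51.5 = 0.073181 per day.
t_eff = 18.6 × 51.5 / (18.6 + 51.5) ≈ 13.665 days.
Remaining = 2570 × (1/2)^(75.1/13.665) = 2570 × (1/2)^5.4959 ≈ 56.952 cpm.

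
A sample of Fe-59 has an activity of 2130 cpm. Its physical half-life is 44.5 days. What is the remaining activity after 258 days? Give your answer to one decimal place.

Number of half-lives: n = 258/44.5 ≈ 5.7978.
Remaining = 2130 × (1/2)^5.7978 = 2130 × 0.017976 ≈ 38.29 cpm.

38.3 cpm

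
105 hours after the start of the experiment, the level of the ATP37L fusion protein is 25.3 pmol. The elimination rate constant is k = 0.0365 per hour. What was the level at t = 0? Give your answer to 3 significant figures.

1170 pmol

t½ = ln 2 / k = 0.69315 / 0.0365 ≈ 18.99 hours.
Number of half-lives elapsed: n = 105/18.99 ≈ 5.5291.
A₀ = A × 2^n = 25.3 × 2^5.5291 = 25.3 × 46.178 ≈ 1168.3 pmol.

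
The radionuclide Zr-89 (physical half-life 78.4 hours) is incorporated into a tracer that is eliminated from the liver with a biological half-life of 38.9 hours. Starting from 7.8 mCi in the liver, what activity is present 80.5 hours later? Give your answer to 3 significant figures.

1/t_eff = 1/t_phys + 1/t_biol = 1/78.4 + 1/38.9 = 0.038462 per hour.
t_eff = 78.4 × 38.9 / (78.4 + 38.9) ≈ 26 hours.
Remaining = 7.8 × (1/2)^(80.5/26) = 7.8 × (1/2)^3.0962 ≈ 0.91211 mCi.

0.912 mCi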